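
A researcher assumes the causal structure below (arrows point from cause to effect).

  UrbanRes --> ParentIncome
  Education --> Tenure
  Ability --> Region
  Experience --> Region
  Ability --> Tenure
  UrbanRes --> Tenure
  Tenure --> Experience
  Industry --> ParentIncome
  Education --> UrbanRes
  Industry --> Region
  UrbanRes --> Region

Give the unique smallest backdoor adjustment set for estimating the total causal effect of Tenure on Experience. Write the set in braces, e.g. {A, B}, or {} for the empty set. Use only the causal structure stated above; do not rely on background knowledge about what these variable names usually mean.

{}

Variables eligible for adjustment (non-descendants of Tenure, excluding Tenure and Experience): {Ability, Education, Industry, ParentIncome, UrbanRes}.
Backdoor paths from Tenure to Experience:
  P1: Tenure <- Education -> UrbanRes -> ParentIncome <- Industry -> Region <- Experience
  P2: Tenure <- Education -> UrbanRes -> Region <- Experience
  P3: Tenure <- Ability -> Region <- Experience
  P4: Tenure <- UrbanRes -> ParentIncome <- Industry -> Region <- Experience
  P5: Tenure <- UrbanRes -> Region <- Experience
Each backdoor path contains an unconditioned collider, so every path is already blocked with the empty conditioning set:
  P1: blocked at collider ParentIncome (neither it nor any descendant is in the conditioning set).
  P2: blocked at collider Region (neither it nor any descendant is in the conditioning set).
  P3: blocked at collider Region (neither it nor any descendant is in the conditioning set).
  P4: blocked at collider ParentIncome (neither it nor any descendant is in the conditioning set).
  P5: blocked at collider Region (neither it nor any descendant is in the conditioning set).
The empty set is therefore the unique smallest valid set.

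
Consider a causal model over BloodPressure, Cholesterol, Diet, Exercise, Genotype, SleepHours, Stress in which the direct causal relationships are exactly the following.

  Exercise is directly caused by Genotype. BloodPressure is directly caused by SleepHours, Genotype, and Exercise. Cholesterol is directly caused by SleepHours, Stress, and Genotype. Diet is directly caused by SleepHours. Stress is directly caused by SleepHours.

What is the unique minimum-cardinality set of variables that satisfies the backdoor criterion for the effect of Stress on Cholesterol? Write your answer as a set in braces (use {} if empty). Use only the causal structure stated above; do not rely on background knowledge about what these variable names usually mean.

Variables eligible for adjustment (non-descendants of Stress, excluding Stress and Cholesterol): {BloodPressure, Diet, Exercise, Genotype, SleepHours}.
Backdoor paths from Stress to Cholesterol:
  P1: Stress <- SleepHours -> BloodPressure <- Genotype -> Cholesterol
  P2: Stress <- SleepHours -> BloodPressure <- Exercise <- Genotype -> Cholesterol
  P3: Stress <- SleepHours -> Cholesterol
The empty set is not sufficient: P3 (Stress <- SleepHours -> Cholesterol) has no collider blocking it and no conditioned non-collider, so it is open.
Try {SleepHours}:
  P1: blocked at fork node SleepHours ∈ conditioning set.
  P2: blocked at fork node SleepHours ∈ conditioning set.
  P3: blocked at fork node SleepHours ∈ conditioning set.
{SleepHours} contains no descendant of Stress and blocks every backdoor path.
No other singleton works — e.g. {Genotype} leaves P3 open — so {SleepHours} is the unique smallest valid adjustment set.

{SleepHours}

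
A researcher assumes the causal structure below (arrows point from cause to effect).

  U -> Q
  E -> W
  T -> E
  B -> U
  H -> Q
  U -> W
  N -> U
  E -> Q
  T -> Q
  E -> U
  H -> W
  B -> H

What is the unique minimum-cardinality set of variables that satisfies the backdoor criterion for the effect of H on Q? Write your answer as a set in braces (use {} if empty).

{B}

Variables eligible for adjustment (non-descendants of H, excluding H and Q): {B, E, N, T, U}.
Backdoor paths from H to Q:
  P1: H <- B -> U <- E <- T -> Q
  P2: H <- B -> U <- E -> Q
  P3: H <- B -> U -> Q
  P4: H <- B -> U -> W <- E <- T -> Q
  P5: H <- B -> U -> W <- E -> Q
The empty set is not sufficient: P3 (H <- B -> U -> Q) has no collider blocking it and no conditioned non-collider, so it is open.
Try {B}:
  P1: blocked at fork node B ∈ conditioning set.
  P2: blocked at fork node B ∈ conditioning set.
  P3: blocked at fork node B ∈ conditioning set.
  P4: blocked at fork node B ∈ conditioning set.
  P5: blocked at fork node B ∈ conditioning set.
{B} contains no descendant of H and blocks every backdoor path.
No other singleton works — e.g. {T} leaves P3 open — so {B} is the unique smallest valid adjustment set.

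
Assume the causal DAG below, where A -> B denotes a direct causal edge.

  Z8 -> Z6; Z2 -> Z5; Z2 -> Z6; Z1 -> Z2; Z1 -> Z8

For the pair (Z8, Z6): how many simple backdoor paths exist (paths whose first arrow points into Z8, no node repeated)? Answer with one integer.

A backdoor path from Z8 to Z6 is any simple undirected path whose first edge points into Z8 (i.e. leaves Z8 via a parent).
Parents of Z8: {Z1}.
Enumerating:
  P1: Z8 <- Z1 -> Z2 -> Z6
That exhausts the simple backdoor paths. Count: 1.

1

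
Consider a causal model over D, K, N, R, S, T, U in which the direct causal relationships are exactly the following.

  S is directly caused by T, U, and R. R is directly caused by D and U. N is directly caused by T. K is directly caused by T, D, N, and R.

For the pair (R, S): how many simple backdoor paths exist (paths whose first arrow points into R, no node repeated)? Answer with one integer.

A backdoor path from R to S is any simple undirected path whose first edge points into R (i.e. leaves R via a parent).
Parents of R: {D, U}.
Enumerating:
  P1: R <- U -> S
  P2: R <- D -> K <- T -> S
  P3: R <- D -> K <- N <- T -> S
That exhausts the simple backdoor paths. Count: 3.

3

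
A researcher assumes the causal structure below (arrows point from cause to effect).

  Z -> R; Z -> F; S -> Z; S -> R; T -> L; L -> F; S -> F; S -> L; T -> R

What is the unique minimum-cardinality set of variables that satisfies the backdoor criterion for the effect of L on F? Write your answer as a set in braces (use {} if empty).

{S}

Variables eligible for adjustment (non-descendants of L, excluding L and F): {R, S, T, Z}.
Backdoor paths from L to F:
  P1: L <- S -> Z -> F
  P2: L <- S -> F
  P3: L <- S -> R <- Z -> F
  P4: L <- T -> R <- S -> Z -> F
  P5: L <- T -> R <- S -> F
  P6: L <- T -> R <- Z <- S -> F
  P7: L <- T -> R <- Z -> F
The empty set is not sufficient: P1 (L <- S -> Z -> F) has no collider blocking it and no conditioned non-collider, so it is open.
Try {S}:
  P1: blocked at fork node S ∈ conditioning set.
  P2: blocked at fork node S ∈ conditioning set.
  P3: blocked at fork node S ∈ conditioning set.
  P4: blocked at collider R (neither it nor any descendant is in the conditioning set).
  P5: blocked at collider R (neither it nor any descendant is in the conditioning set).
  P6: blocked at collider R (neither it nor any descendant is in the conditioning set).
  P7: blocked at collider R (neither it nor any descendant is in the conditioning set).
{S} contains no descendant of L and blocks every backdoor path.
No other singleton works — e.g. {Z} leaves P2 open — so {S} is the unique smallest valid adjustment set.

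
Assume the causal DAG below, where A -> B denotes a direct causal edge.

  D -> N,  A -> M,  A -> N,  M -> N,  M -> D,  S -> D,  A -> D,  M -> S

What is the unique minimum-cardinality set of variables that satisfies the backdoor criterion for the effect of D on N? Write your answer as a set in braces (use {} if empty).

Variables eligible for adjustment (non-descendants of D, excluding D and N): {A, M, S}.
Backdoor paths from D to N:
  P1: D <- A -> M -> N
  P2: D <- A -> N
  P3: D <- M <- A -> N
  P4: D <- M -> N
  P5: D <- S <- M <- A -> N
  P6: D <- S <- M -> N
The empty set is not sufficient: P1 (D <- A -> M -> N) has no collider blocking it and no conditioned non-collider, so it is open.
Try {A, M}:
  P1: blocked at fork node A ∈ conditioning set.
  P2: blocked at fork node A ∈ conditioning set.
  P3: blocked at chain node M ∈ conditioning set.
  P4: blocked at fork node M ∈ conditioning set.
  P5: blocked at chain node M ∈ conditioning set.
  P6: blocked at fork node M ∈ conditioning set.
{A, M} contains no descendant of D and blocks every backdoor path.
Every element of {A, M} is needed (dropping A leaves P2 open; dropping M leaves P4 open), so no proper subset is valid.
Among all size-2 subsets of the eligible variables, only {A, M} blocks every backdoor path, so it is the unique smallest valid adjustment set.

{A, M}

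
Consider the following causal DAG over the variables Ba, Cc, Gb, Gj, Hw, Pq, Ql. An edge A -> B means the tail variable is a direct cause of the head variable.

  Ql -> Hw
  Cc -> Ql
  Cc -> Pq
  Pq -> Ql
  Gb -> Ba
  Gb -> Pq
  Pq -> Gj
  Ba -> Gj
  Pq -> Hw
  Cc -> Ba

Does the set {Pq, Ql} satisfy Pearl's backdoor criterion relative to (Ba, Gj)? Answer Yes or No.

Yes

Backdoor paths from Ba to Gj (paths whose first edge points into Ba):
  P1: Ba <- Cc -> Pq -> Gj
  P2: Ba <- Cc -> Ql <- Pq -> Gj
  P3: Ba <- Cc -> Ql -> Hw <- Pq -> Gj
  P4: Ba <- Gb -> Pq -> Gj
Condition 1 (no descendant of Ba in the set): holds — descendants of Ba are {Gj}; none are in {Pq, Ql}.
Condition 2 (every backdoor path blocked by {Pq, Ql}):
  P1: blocked at chain node Pq ∈ conditioning set.
  P2: blocked at fork node Pq ∈ conditioning set.
  P3: blocked at chain node Ql ∈ conditioning set.
  P4: blocked at chain node Pq ∈ conditioning set.
{Pq, Ql} satisfies the backdoor criterion.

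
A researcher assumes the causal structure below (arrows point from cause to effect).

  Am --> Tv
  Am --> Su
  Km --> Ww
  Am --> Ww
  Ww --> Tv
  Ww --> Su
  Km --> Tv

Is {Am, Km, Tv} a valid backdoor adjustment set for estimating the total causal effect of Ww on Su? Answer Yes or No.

Backdoor paths from Ww to Su (paths whose first edge points into Ww):
  P1: Ww <- Km -> Tv <- Am -> Su
  P2: Ww <- Am -> Su
Condition 1 (no descendant of Ww in the set): FAILS — Tv is a descendant of Ww.
Condition 2 (every backdoor path blocked by {Am, Km, Tv}):
  P1: blocked at fork node Km ∈ conditioning set.
  P2: blocked at fork node Am ∈ conditioning set.
{Am, Km, Tv} does not satisfy the backdoor criterion.

No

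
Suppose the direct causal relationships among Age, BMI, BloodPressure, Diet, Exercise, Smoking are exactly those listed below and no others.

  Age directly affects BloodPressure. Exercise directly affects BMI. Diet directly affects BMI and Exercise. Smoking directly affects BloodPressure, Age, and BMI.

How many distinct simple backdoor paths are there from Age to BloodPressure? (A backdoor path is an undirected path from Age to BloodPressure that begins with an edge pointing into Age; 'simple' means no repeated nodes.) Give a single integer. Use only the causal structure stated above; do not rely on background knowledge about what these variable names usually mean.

1

A backdoor path from Age to BloodPressure is any simple undirected path whose first edge points into Age (i.e. leaves Age via a parent).
Parents of Age: {Smoking}.
Enumerating:
  P1: Age <- Smoking -> BloodPressure
That exhausts the simple backdoor paths. Count: 1.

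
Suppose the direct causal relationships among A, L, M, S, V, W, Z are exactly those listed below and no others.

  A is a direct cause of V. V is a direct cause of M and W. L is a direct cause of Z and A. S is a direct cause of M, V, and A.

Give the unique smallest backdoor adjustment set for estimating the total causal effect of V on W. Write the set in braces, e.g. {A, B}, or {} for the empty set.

{}

Variables eligible for adjustment (non-descendants of V, excluding V and W): {A, L, S, Z}.
Backdoor paths from V to W:
  (none)
With no backdoor paths the empty set already satisfies the criterion, and it is trivially minimal.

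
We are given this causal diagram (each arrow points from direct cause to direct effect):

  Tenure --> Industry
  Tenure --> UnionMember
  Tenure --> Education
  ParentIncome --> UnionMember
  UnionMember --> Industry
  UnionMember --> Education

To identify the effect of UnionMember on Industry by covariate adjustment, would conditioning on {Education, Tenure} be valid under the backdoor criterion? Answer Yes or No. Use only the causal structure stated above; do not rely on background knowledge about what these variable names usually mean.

No

Backdoor paths from UnionMember to Industry (paths whose first edge points into UnionMember):
  P1: UnionMember <- Tenure -> Industry
Condition 1 (no descendant of UnionMember in the set): FAILS — Education is a descendant of UnionMember.
Condition 2 (every backdoor path blocked by {Education, Tenure}):
  P1: blocked at fork node Tenure ∈ conditioning set.
{Education, Tenure} does not satisfy the backdoor criterion.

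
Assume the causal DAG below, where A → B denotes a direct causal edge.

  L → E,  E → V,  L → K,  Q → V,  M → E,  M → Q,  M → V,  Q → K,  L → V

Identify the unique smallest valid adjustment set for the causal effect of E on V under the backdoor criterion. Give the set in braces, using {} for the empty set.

{L, M}

Variables eligible for adjustment (non-descendants of E, excluding E and V): {K, L, M, Q}.
Backdoor paths from E to V:
  P1: E <- M -> Q -> K <- L -> V
  P2: E <- M -> Q -> V
  P3: E <- M -> V
  P4: E <- L -> K <- Q <- M -> V
  P5: E <- L -> K <- Q -> V
  P6: E <- L -> V
The empty set is not sufficient: P2 (E <- M -> Q -> V) has no collider blocking it and no conditioned non-collider, so it is open.
Try {L, M}:
  P1: blocked at fork node M ∈ conditioning set.
  P2: blocked at fork node M ∈ conditioning set.
  P3: blocked at fork node M ∈ conditioning set.
  P4: blocked at fork node L ∈ conditioning set.
  P5: blocked at fork node L ∈ conditioning set.
  P6: blocked at fork node L ∈ conditioning set.
{L, M} contains no descendant of E and blocks every backdoor path.
Every element of {L, M} is needed (dropping L leaves P6 open; dropping M leaves P2 open), so no proper subset is valid.
Among all size-2 subsets of the eligible variables, only {L, M} blocks every backdoor path, so it is the unique smallest valid adjustment set.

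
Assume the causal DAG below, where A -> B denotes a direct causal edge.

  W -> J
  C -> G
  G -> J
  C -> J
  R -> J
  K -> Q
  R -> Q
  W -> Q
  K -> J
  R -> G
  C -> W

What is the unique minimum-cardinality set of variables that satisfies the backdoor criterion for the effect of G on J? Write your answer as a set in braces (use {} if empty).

Variables eligible for adjustment (non-descendants of G, excluding G and J): {C, K, Q, R, W}.
Backdoor paths from G to J:
  P1: G <- R -> J
  P2: G <- R -> Q <- K -> J
  P3: G <- R -> Q <- W <- C -> J
  P4: G <- R -> Q <- W -> J
  P5: G <- C -> W -> J
  P6: G <- C -> W -> Q <- R -> J
  P7: G <- C -> W -> Q <- K -> J
  P8: G <- C -> J
The empty set is not sufficient: P1 (G <- R -> J) has no collider blocking it and no conditioned non-collider, so it is open.
Try {C, R}:
  P1: blocked at fork node R ∈ conditioning set.
  P2: blocked at fork node R ∈ conditioning set.
  P3: blocked at fork node R ∈ conditioning set.
  P4: blocked at fork node R ∈ conditioning set.
  P5: blocked at fork node C ∈ conditioning set.
  P6: blocked at fork node C ∈ conditioning set.
  P7: blocked at fork node C ∈ conditioning set.
  P8: blocked at fork node C ∈ conditioning set.
{C, R} contains no descendant of G and blocks every backdoor path.
Every element of {C, R} is needed (dropping C leaves P5 open; dropping R leaves P1 open), so no proper subset is valid.
Among all size-2 subsets of the eligible variables, only {C, R} blocks every backdoor path, so it is the unique smallest valid adjustment set.

{C, R}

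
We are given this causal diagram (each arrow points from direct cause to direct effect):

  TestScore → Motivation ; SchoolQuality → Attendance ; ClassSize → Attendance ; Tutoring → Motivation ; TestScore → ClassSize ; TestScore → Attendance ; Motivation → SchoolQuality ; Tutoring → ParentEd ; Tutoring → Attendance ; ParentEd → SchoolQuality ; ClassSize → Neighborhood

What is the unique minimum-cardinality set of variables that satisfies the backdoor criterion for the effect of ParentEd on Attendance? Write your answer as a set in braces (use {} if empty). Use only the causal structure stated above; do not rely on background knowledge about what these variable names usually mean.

Variables eligible for adjustment (non-descendants of ParentEd, excluding ParentEd and Attendance): {ClassSize, Motivation, Neighborhood, TestScore, Tutoring}.
Backdoor paths from ParentEd to Attendance:
  P1: ParentEd <- Tutoring -> Motivation <- TestScore -> ClassSize -> Attendance
  P2: ParentEd <- Tutoring -> Motivation <- TestScore -> Attendance
  P3: ParentEd <- Tutoring -> Motivation -> SchoolQuality -> Attendance
  P4: ParentEd <- Tutoring -> Attendance
The empty set is not sufficient: P3 (ParentEd <- Tutoring -> Motivation -> SchoolQuality -> Attendance) has no collider blocking it and no conditioned non-collider, so it is open.
Try {Tutoring}:
  P1: blocked at fork node Tutoring ∈ conditioning set.
  P2: blocked at fork node Tutoring ∈ conditioning set.
  P3: blocked at fork node Tutoring ∈ conditioning set.
  P4: blocked at fork node Tutoring ∈ conditioning set.
{Tutoring} contains no descendant of ParentEd and blocks every backdoor path.
No other singleton works — e.g. {TestScore} leaves P3 open — so {Tutoring} is the unique smallest valid adjustment set.

{Tutoring}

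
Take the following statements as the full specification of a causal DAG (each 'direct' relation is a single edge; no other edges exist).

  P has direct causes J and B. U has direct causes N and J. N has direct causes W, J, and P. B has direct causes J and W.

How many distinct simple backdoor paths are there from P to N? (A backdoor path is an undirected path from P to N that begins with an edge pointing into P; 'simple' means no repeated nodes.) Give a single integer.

A backdoor path from P to N is any simple undirected path whose first edge points into P (i.e. leaves P via a parent).
Parents of P: {B, J}.
Enumerating:
  P1: P <- J -> B <- W -> N
  P2: P <- J -> N
  P3: P <- J -> U <- N
  P4: P <- B <- J -> N
  P5: P <- B <- J -> U <- N
  P6: P <- B <- W -> N
That exhausts the simple backdoor paths. Count: 6.

6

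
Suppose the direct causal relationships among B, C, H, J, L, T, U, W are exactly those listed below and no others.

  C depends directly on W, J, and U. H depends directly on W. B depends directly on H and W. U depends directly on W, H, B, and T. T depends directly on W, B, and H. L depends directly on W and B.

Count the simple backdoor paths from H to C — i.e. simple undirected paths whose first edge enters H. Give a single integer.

8

A backdoor path from H to C is any simple undirected path whose first edge points into H (i.e. leaves H via a parent).
Parents of H: {W}.
Enumerating:
  P1: H <- W -> B -> T -> U -> C
  P2: H <- W -> B -> U -> C
  P3: H <- W -> T <- B -> U -> C
  P4: H <- W -> T -> U -> C
  P5: H <- W -> U -> C
  P6: H <- W -> C
  P7: H <- W -> L <- B -> T -> U -> C
  P8: H <- W -> L <- B -> U -> C
That exhausts the simple backdoor paths. Count: 8.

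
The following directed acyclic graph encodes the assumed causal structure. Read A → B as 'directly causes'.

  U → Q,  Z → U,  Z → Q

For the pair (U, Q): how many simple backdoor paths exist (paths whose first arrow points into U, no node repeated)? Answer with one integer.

A backdoor path from U to Q is any simple undirected path whose first edge points into U (i.e. leaves U via a parent).
Parents of U: {Z}.
Enumerating:
  P1: U <- Z -> Q
That exhausts the simple backdoor paths. Count: 1.

1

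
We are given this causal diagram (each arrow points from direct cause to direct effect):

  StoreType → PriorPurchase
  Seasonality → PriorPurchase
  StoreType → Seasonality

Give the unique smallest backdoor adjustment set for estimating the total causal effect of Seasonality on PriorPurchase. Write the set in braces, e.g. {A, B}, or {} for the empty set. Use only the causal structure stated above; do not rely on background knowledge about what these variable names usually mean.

Variables eligible for adjustment (non-descendants of Seasonality, excluding Seasonality and PriorPurchase): {StoreType}.
Backdoor paths from Seasonality to PriorPurchase:
  P1: Seasonality <- StoreType -> PriorPurchase
The empty set is not sufficient: P1 (Seasonality <- StoreType -> PriorPurchase) has no collider blocking it and no conditioned non-collider, so it is open.
Try {StoreType}:
  P1: blocked at fork node StoreType ∈ conditioning set.
{StoreType} contains no descendant of Seasonality and blocks every backdoor path.
{StoreType} is the unique smallest valid adjustment set.

{StoreType}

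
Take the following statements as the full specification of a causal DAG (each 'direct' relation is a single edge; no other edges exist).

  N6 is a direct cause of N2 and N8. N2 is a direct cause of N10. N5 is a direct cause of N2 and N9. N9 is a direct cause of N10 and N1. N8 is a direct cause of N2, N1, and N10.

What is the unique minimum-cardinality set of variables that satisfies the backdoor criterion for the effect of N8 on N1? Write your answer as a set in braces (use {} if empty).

Variables eligible for adjustment (non-descendants of N8, excluding N8 and N1): {N5, N6, N9}.
Backdoor paths from N8 to N1:
  P1: N8 <- N6 -> N2 <- N5 -> N9 -> N1
  P2: N8 <- N6 -> N2 -> N10 <- N9 -> N1
Each backdoor path contains an unconditioned collider, so every path is already blocked with the empty conditioning set:
  P1: blocked at collider N2 (neither it nor any descendant is in the conditioning set).
  P2: blocked at collider N10 (neither it nor any descendant is in the conditioning set).
The empty set is therefore the unique smallest valid set.

{}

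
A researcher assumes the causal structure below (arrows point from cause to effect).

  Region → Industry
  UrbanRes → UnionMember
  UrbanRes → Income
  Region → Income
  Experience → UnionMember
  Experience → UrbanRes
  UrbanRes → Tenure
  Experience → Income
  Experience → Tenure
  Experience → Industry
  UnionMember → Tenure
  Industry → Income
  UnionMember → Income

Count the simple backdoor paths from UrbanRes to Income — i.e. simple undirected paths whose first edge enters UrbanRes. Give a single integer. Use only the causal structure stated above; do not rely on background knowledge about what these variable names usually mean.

A backdoor path from UrbanRes to Income is any simple undirected path whose first edge points into UrbanRes (i.e. leaves UrbanRes via a parent).
Parents of UrbanRes: {Experience}.
Enumerating:
  P1: UrbanRes <- Experience -> Industry <- Region -> Income
  P2: UrbanRes <- Experience -> Industry -> Income
  P3: UrbanRes <- Experience -> UnionMember -> Income
  P4: UrbanRes <- Experience -> Income
  P5: UrbanRes <- Experience -> Tenure <- UnionMember -> Income
That exhausts the simple backdoor paths. Count: 5.

5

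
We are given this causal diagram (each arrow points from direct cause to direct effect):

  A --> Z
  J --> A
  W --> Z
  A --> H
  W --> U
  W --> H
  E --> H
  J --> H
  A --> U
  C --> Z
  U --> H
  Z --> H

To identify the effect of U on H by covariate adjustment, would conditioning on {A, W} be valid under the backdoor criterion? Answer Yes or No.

Backdoor paths from U to H (paths whose first edge points into U):
  P1: U <- A <- J -> H
  P2: U <- A -> Z <- W -> H
  P3: U <- A -> Z -> H
  P4: U <- A -> H
  P5: U <- W -> Z <- A <- J -> H
  P6: U <- W -> Z <- A -> H
  P7: U <- W -> Z -> H
  P8: U <- W -> H
Condition 1 (no descendant of U in the set): holds — descendants of U are {H}; none are in {A, W}.
Condition 2 (every backdoor path blocked by {A, W}):
  P1: blocked at chain node A ∈ conditioning set.
  P2: blocked at fork node A ∈ conditioning set.
  P3: blocked at fork node A ∈ conditioning set.
  P4: blocked at fork node A ∈ conditioning set.
  P5: blocked at fork node W ∈ conditioning set.
  P6: blocked at fork node W ∈ conditioning set.
  P7: blocked at fork node W ∈ conditioning set.
  P8: blocked at fork node W ∈ conditioning set.
{A, W} satisfies the backdoor criterion.

Yes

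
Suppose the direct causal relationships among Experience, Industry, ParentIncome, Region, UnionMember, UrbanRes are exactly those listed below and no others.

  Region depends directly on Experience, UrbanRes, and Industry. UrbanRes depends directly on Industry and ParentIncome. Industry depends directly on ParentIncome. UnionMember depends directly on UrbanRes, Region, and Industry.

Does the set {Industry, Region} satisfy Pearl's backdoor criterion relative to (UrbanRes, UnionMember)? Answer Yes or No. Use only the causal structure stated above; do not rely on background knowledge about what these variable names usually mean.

No

Backdoor paths from UrbanRes to UnionMember (paths whose first edge points into UrbanRes):
  P1: UrbanRes <- ParentIncome -> Industry -> Region -> UnionMember
  P2: UrbanRes <- ParentIncome -> Industry -> UnionMember
  P3: UrbanRes <- Industry -> Region -> UnionMember
  P4: UrbanRes <- Industry -> UnionMember
Condition 1 (no descendant of UrbanRes in the set): FAILS — Region is a descendant of UrbanRes.
Condition 2 (every backdoor path blocked by {Industry, Region}):
  P1: blocked at chain node Industry ∈ conditioning set.
  P2: blocked at chain node Industry ∈ conditioning set.
  P3: blocked at fork node Industry ∈ conditioning set.
  P4: blocked at fork node Industry ∈ conditioning set.
{Industry, Region} does not satisfy the backdoor criterion.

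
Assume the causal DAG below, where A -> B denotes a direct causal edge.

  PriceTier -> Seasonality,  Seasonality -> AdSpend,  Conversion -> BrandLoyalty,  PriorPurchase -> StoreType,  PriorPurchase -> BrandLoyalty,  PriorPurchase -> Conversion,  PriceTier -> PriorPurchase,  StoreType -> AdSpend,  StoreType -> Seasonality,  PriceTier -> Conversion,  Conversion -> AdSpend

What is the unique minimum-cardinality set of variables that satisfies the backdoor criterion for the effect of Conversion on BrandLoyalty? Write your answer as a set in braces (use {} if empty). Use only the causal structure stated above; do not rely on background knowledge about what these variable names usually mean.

Variables eligible for adjustment (non-descendants of Conversion, excluding Conversion and BrandLoyalty): {PriceTier, PriorPurchase, Seasonality, StoreType}.
Backdoor paths from Conversion to BrandLoyalty:
  P1: Conversion <- PriceTier -> PriorPurchase -> BrandLoyalty
  P2: Conversion <- PriceTier -> Seasonality <- StoreType <- PriorPurchase -> BrandLoyalty
  P3: Conversion <- PriceTier -> Seasonality -> AdSpend <- StoreType <- PriorPurchase -> BrandLoyalty
  P4: Conversion <- PriorPurchase -> BrandLoyalty
The empty set is not sufficient: P1 (Conversion <- PriceTier -> PriorPurchase -> BrandLoyalty) has no collider blocking it and no conditioned non-collider, so it is open.
Try {PriorPurchase}:
  P1: blocked at chain node PriorPurchase ∈ conditioning set.
  P2: blocked at collider Seasonality (neither it nor any descendant is in the conditioning set).
  P3: blocked at collider AdSpend (neither it nor any descendant is in the conditioning set).
  P4: blocked at fork node PriorPurchase ∈ conditioning set.
{PriorPurchase} contains no descendant of Conversion and blocks every backdoor path.
No other singleton works — e.g. {PriceTier} leaves P4 open — so {PriorPurchase} is the unique smallest valid adjustment set.

{PriorPurchase}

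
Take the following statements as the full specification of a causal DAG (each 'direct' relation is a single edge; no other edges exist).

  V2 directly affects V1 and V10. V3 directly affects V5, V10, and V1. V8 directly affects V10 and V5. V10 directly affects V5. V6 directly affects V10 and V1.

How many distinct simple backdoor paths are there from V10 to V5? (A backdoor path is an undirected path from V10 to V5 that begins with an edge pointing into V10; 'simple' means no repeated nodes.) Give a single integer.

4

A backdoor path from V10 to V5 is any simple undirected path whose first edge points into V10 (i.e. leaves V10 via a parent).
Parents of V10: {V2, V3, V6, V8}.
Enumerating:
  P1: V10 <- V6 -> V1 <- V3 -> V5
  P2: V10 <- V8 -> V5
  P3: V10 <- V2 -> V1 <- V3 -> V5
  P4: V10 <- V3 -> V5
That exhausts the simple backdoor paths. Count: 4.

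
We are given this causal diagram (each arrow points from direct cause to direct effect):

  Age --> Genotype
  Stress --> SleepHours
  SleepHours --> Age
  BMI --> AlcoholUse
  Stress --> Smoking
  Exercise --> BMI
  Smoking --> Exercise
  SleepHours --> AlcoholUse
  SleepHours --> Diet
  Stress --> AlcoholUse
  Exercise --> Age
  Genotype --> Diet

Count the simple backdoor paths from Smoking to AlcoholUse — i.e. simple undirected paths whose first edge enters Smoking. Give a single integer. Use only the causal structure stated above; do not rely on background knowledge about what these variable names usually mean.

4

A backdoor path from Smoking to AlcoholUse is any simple undirected path whose first edge points into Smoking (i.e. leaves Smoking via a parent).
Parents of Smoking: {Stress}.
Enumerating:
  P1: Smoking <- Stress -> SleepHours -> Age <- Exercise -> BMI -> AlcoholUse
  P2: Smoking <- Stress -> SleepHours -> AlcoholUse
  P3: Smoking <- Stress -> SleepHours -> Diet <- Genotype <- Age <- Exercise -> BMI -> AlcoholUse
  P4: Smoking <- Stress -> AlcoholUse
That exhausts the simple backdoor paths. Count: 4.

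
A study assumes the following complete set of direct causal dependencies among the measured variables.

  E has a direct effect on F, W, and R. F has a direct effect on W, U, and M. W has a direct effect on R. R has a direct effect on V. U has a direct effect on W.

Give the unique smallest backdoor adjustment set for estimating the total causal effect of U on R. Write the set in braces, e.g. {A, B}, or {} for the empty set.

Variables eligible for adjustment (non-descendants of U, excluding U and R): {E, F, M}.
Backdoor paths from U to R:
  P1: U <- F <- E -> W -> R
  P2: U <- F <- E -> R
  P3: U <- F -> W <- E -> R
  P4: U <- F -> W -> R
The empty set is not sufficient: P1 (U <- F <- E -> W -> R) has no collider blocking it and no conditioned non-collider, so it is open.
Try {F}:
  P1: blocked at chain node F ∈ conditioning set.
  P2: blocked at chain node F ∈ conditioning set.
  P3: blocked at fork node F ∈ conditioning set.
  P4: blocked at fork node F ∈ conditioning set.
{F} contains no descendant of U and blocks every backdoor path.
No other singleton works — e.g. {E} leaves P4 open — so {F} is the unique smallest valid adjustment set.

{F}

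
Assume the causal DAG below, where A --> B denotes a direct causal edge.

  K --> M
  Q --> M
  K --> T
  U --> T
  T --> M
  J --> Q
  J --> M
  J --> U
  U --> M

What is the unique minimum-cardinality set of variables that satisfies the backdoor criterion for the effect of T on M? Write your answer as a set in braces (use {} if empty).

Variables eligible for adjustment (non-descendants of T, excluding T and M): {J, K, Q, U}.
Backdoor paths from T to M:
  P1: T <- K -> M
  P2: T <- U <- J -> Q -> M
  P3: T <- U <- J -> M
  P4: T <- U -> M
The empty set is not sufficient: P1 (T <- K -> M) has no collider blocking it and no conditioned non-collider, so it is open.
Try {K, U}:
  P1: blocked at fork node K ∈ conditioning set.
  P2: blocked at chain node U ∈ conditioning set.
  P3: blocked at chain node U ∈ conditioning set.
  P4: blocked at fork node U ∈ conditioning set.
{K, U} contains no descendant of T and blocks every backdoor path.
Every element of {K, U} is needed (dropping K leaves P1 open; dropping U leaves P2 open), so no proper subset is valid.
Among all size-2 subsets of the eligible variables, only {K, U} blocks every backdoor path, so it is the unique smallest valid adjustment set.

{K, U}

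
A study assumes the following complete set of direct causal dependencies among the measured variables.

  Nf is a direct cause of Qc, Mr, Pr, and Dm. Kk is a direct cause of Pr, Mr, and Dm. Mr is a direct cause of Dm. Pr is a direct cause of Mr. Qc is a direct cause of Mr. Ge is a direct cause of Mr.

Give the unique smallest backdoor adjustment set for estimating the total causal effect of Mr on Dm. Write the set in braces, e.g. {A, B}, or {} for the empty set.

{Kk, Nf}

Variables eligible for adjustment (non-descendants of Mr, excluding Mr and Dm): {Ge, Kk, Nf, Pr, Qc}.
Backdoor paths from Mr to Dm:
  P1: Mr <- Nf -> Pr <- Kk -> Dm
  P2: Mr <- Nf -> Dm
  P3: Mr <- Qc <- Nf -> Pr <- Kk -> Dm
  P4: Mr <- Qc <- Nf -> Dm
  P5: Mr <- Kk -> Pr <- Nf -> Dm
  P6: Mr <- Kk -> Dm
  P7: Mr <- Pr <- Nf -> Dm
  P8: Mr <- Pr <- Kk -> Dm
The empty set is not sufficient: P2 (Mr <- Nf -> Dm) has no collider blocking it and no conditioned non-collider, so it is open.
Try {Kk, Nf}:
  P1: blocked at fork node Nf ∈ conditioning set.
  P2: blocked at fork node Nf ∈ conditioning set.
  P3: blocked at fork node Nf ∈ conditioning set.
  P4: blocked at fork node Nf ∈ conditioning set.
  P5: blocked at fork node Kk ∈ conditioning set.
  P6: blocked at fork node Kk ∈ conditioning set.
  P7: blocked at fork node Nf ∈ conditioning set.
  P8: blocked at fork node Kk ∈ conditioning set.
{Kk, Nf} contains no descendant of Mr and blocks every backdoor path.
Every element of {Kk, Nf} is needed (dropping Kk leaves P6 open; dropping Nf leaves P2 open), so no proper subset is valid.
Among all size-2 subsets of the eligible variables, only {Kk, Nf} blocks every backdoor path, so it is the unique smallest valid adjustment set.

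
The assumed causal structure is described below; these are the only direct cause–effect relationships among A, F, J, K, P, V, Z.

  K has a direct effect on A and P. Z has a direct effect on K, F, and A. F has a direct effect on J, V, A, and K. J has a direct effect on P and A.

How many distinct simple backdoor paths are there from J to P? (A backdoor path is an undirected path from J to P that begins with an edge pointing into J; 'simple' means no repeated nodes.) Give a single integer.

A backdoor path from J to P is any simple undirected path whose first edge points into J (i.e. leaves J via a parent).
Parents of J: {F}.
Enumerating:
  P1: J <- F <- Z -> K -> P
  P2: J <- F <- Z -> A <- K -> P
  P3: J <- F -> K -> P
  P4: J <- F -> A <- Z -> K -> P
  P5: J <- F -> A <- K -> P
That exhausts the simple backdoor paths. Count: 5.

5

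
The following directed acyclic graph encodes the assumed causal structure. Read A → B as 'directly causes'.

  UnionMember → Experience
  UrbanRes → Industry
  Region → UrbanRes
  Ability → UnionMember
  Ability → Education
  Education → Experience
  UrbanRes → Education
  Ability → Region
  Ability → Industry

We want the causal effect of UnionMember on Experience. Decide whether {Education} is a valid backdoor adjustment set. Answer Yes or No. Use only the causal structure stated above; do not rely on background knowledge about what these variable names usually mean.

Backdoor paths from UnionMember to Experience (paths whose first edge points into UnionMember):
  P1: UnionMember <- Ability -> Region -> UrbanRes -> Education -> Experience
  P2: UnionMember <- Ability -> Industry <- UrbanRes -> Education -> Experience
  P3: UnionMember <- Ability -> Education -> Experience
Condition 1 (no descendant of UnionMember in the set): holds — descendants of UnionMember are {Experience}; none are in {Education}.
Condition 2 (every backdoor path blocked by {Education}):
  P1: blocked at chain node Education ∈ conditioning set.
  P2: blocked at collider Industry (neither it nor any descendant is in the conditioning set).
  P3: blocked at chain node Education ∈ conditioning set.
{Education} satisfies the backdoor criterion.

Yes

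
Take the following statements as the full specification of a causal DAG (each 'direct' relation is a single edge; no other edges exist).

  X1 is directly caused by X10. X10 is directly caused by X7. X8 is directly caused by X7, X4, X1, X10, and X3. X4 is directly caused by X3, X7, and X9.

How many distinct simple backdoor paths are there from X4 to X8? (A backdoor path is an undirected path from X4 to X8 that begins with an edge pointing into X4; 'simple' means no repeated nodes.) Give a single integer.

A backdoor path from X4 to X8 is any simple undirected path whose first edge points into X4 (i.e. leaves X4 via a parent).
Parents of X4: {X3, X7, X9}.
Enumerating:
  P1: X4 <- X7 -> X10 -> X1 -> X8
  P2: X4 <- X7 -> X10 -> X8
  P3: X4 <- X7 -> X8
  P4: X4 <- X3 -> X8
That exhausts the simple backdoor paths. Count: 4.

4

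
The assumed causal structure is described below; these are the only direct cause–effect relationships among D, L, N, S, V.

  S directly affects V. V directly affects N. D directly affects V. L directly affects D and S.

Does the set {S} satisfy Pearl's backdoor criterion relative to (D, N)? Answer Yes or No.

Backdoor paths from D to N (paths whose first edge points into D):
  P1: D <- L -> S -> V -> N
Condition 1 (no descendant of D in the set): holds — descendants of D are {N, V}; none are in {S}.
Condition 2 (every backdoor path blocked by {S}):
  P1: blocked at chain node S ∈ conditioning set.
{S} satisfies the backdoor criterion.

Yes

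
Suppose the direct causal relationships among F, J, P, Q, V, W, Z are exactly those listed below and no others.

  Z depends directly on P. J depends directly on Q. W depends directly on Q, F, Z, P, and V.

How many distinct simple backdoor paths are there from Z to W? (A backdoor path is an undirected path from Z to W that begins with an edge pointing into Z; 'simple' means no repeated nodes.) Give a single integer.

1

A backdoor path from Z to W is any simple undirected path whose first edge points into Z (i.e. leaves Z via a parent).
Parents of Z: {P}.
Enumerating:
  P1: Z <- P -> W
That exhausts the simple backdoor paths. Count: 1.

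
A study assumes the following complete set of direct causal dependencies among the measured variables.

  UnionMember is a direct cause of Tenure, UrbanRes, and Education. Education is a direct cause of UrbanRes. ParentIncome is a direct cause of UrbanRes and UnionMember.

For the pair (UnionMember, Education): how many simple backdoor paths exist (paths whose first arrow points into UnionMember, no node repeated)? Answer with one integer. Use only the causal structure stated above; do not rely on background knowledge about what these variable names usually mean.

A backdoor path from UnionMember to Education is any simple undirected path whose first edge points into UnionMember (i.e. leaves UnionMember via a parent).
Parents of UnionMember: {ParentIncome}.
Enumerating:
  P1: UnionMember <- ParentIncome -> UrbanRes <- Education
That exhausts the simple backdoor paths. Count: 1.

1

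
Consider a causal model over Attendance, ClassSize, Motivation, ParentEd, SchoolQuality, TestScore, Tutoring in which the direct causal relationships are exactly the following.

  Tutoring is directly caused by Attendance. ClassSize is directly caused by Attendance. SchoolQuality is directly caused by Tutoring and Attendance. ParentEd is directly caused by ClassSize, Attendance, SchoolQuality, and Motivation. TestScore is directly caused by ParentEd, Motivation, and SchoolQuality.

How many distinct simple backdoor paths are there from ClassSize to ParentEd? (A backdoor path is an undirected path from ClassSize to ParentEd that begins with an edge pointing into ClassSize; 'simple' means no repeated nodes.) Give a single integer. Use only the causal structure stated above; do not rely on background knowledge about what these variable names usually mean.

7

A backdoor path from ClassSize to ParentEd is any simple undirected path whose first edge points into ClassSize (i.e. leaves ClassSize via a parent).
Parents of ClassSize: {Attendance}.
Enumerating:
  P1: ClassSize <- Attendance -> Tutoring -> SchoolQuality -> ParentEd
  P2: ClassSize <- Attendance -> Tutoring -> SchoolQuality -> TestScore <- Motivation -> ParentEd
  P3: ClassSize <- Attendance -> Tutoring -> SchoolQuality -> TestScore <- ParentEd
  P4: ClassSize <- Attendance -> SchoolQuality -> ParentEd
  P5: ClassSize <- Attendance -> SchoolQuality -> TestScore <- Motivation -> ParentEd
  P6: ClassSize <- Attendance -> SchoolQuality -> TestScore <- ParentEd
  P7: ClassSize <- Attendance -> ParentEd
That exhausts the simple backdoor paths. Count: 7.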